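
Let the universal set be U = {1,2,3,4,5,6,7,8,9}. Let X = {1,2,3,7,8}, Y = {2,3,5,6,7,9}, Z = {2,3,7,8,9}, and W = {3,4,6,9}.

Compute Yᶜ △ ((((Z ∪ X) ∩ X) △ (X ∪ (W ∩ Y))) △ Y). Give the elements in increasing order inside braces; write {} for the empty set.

{1,2,3,4,5,7,8}

Yᶜ = {1,4,8}
Z ∪ X = {1,2,3,7,8,9}
(Z ∪ X) ∩ X = {1,2,3,7,8}
W ∩ Y = {3,6,9}
X ∪ (W ∩ Y) = {1,2,3,6,7,8,9}
((Z ∪ X) ∩ X) △ (X ∪ (W ∩ Y)) = {6,9}
(((Z ∪ X) ∩ X) △ (X ∪ (W ∩ Y))) △ Y = {2,3,5,7}
Yᶜ △ ((((Z ∪ X) ∩ X) △ (X ∪ (W ∩ Y))) △ Y) = {1,2,3,4,5,7,8}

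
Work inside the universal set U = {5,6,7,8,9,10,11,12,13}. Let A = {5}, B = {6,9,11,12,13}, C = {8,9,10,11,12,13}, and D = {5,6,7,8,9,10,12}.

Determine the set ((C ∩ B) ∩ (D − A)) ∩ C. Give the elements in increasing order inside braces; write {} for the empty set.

C ∩ B = {9,11,12,13}
D − A = {6,7,8,9,10,12}
(C ∩ B) ∩ (D − A) = {9,12}
((C ∩ B) ∩ (D − A)) ∩ C = {9,12}

{9,12}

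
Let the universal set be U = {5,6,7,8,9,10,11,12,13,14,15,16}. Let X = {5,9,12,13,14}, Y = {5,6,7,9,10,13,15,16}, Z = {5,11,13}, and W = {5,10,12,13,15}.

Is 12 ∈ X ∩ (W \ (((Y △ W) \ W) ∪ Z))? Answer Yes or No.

Yes

12 ∉ Y and 12 ∈ W, so 12 ∈ Y △ W
12 ∈ (Y △ W) and 12 ∈ W, so 12 ∉ (Y △ W) \ W
12 ∉ ((Y △ W) \ W) and 12 ∉ Z, so 12 ∉ ((Y △ W) \ W) ∪ Z
12 ∈ W and 12 ∉ (((Y △ W) \ W) ∪ Z), so 12 ∈ W \ (((Y △ W) \ W) ∪ Z)
12 ∈ X and 12 ∈ (W \ (((Y △ W) \ W) ∪ Z)), so 12 ∈ X ∩ (W \ (((Y △ W) \ W) ∪ Z))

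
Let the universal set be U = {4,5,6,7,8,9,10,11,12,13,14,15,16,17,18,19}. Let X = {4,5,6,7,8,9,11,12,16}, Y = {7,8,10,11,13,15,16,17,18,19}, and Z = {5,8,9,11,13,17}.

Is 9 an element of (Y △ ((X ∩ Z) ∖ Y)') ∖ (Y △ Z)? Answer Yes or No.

No

9 ∈ X and 9 ∈ Z, so 9 ∈ X ∩ Z
9 ∈ (X ∩ Z) and 9 ∉ Y, so 9 ∈ (X ∩ Z) ∖ Y
9 ∉ ((X ∩ Z) ∖ Y)' since 9 ∈ ((X ∩ Z) ∖ Y)
9 ∉ Y and 9 ∉ ((X ∩ Z) ∖ Y)', so 9 ∉ Y △ ((X ∩ Z) ∖ Y)'
9 ∉ Y and 9 ∈ Z, so 9 ∈ Y △ Z
9 ∉ (Y △ ((X ∩ Z) ∖ Y)') and 9 ∈ (Y △ Z), so 9 ∉ (Y △ ((X ∩ Z) ∖ Y)') ∖ (Y △ Z)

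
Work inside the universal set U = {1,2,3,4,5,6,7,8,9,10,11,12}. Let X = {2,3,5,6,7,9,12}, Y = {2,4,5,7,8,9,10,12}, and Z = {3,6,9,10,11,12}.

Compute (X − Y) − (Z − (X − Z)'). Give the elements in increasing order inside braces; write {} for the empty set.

X − Y = {3,6}
X − Z = {2,5,7}
(X − Z)' = {1,3,4,6,8,9,10,11,12}
Z − (X − Z)' = {}
(X − Y) − (Z − (X − Z)') = {3,6}

{3,6}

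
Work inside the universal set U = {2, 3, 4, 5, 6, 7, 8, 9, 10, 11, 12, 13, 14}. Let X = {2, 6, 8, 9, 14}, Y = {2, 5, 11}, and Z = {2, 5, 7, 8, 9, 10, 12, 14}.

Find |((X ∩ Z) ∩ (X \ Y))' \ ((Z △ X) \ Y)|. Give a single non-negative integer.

X ∩ Z = {2, 8, 9, 14}
X \ Y = {6, 8, 9, 14}
(X ∩ Z) ∩ (X \ Y) = {8, 9, 14}
((X ∩ Z) ∩ (X \ Y))' = {2, 3, 4, 5, 6, 7, 10, 11, 12, 13}
Z △ X = {5, 6, 7, 10, 12}
(Z △ X) \ Y = {6, 7, 10, 12}
((X ∩ Z) ∩ (X \ Y))' \ ((Z △ X) \ Y) = {2, 3, 4, 5, 11, 13}
|((X ∩ Z) ∩ (X \ Y))' \ ((Z △ X) \ Y)| = 6

6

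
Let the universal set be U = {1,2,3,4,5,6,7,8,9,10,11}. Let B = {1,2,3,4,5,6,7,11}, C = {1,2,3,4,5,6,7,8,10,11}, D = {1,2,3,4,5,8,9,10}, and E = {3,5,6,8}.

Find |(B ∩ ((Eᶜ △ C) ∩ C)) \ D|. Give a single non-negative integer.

Eᶜ = {1,2,4,7,9,10,11}
Eᶜ △ C = {3,5,6,8,9}
(Eᶜ △ C) ∩ C = {3,5,6,8}
B ∩ ((Eᶜ △ C) ∩ C) = {3,5,6}
(B ∩ ((Eᶜ △ C) ∩ C)) \ D = {6}
|(B ∩ ((Eᶜ △ C) ∩ C)) \ D| = 1

1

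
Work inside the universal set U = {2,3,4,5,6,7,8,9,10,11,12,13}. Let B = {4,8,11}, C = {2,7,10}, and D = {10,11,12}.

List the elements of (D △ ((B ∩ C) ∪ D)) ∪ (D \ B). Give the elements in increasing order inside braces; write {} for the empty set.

B ∩ C = {}
(B ∩ C) ∪ D = {10,11,12}
D △ ((B ∩ C) ∪ D) = {}
D \ B = {10,12}
(D △ ((B ∩ C) ∪ D)) ∪ (D \ B) = {10,12}

{10,12}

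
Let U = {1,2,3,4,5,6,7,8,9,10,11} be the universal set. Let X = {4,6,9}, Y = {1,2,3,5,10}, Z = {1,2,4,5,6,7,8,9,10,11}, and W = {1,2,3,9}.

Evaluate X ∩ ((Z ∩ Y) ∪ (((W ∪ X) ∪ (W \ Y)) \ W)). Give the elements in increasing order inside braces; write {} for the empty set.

Z ∩ Y = {1,2,5,10}
W ∪ X = {1,2,3,4,6,9}
W \ Y = {9}
(W ∪ X) ∪ (W \ Y) = {1,2,3,4,6,9}
((W ∪ X) ∪ (W \ Y)) \ W = {4,6}
(Z ∩ Y) ∪ (((W ∪ X) ∪ (W \ Y)) \ W) = {1,2,4,5,6,10}
X ∩ ((Z ∩ Y) ∪ (((W ∪ X) ∪ (W \ Y)) \ W)) = {4,6}

{4,6}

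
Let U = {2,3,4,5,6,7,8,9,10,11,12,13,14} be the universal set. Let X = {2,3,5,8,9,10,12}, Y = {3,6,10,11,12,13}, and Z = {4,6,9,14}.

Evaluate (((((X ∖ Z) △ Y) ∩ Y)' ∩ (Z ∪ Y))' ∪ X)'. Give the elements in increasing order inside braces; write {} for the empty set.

{4,14}

X ∖ Z = {2,3,5,8,10,12}
(X ∖ Z) △ Y = {2,5,6,8,11,13}
((X ∖ Z) △ Y) ∩ Y = {6,11,13}
(((X ∖ Z) △ Y) ∩ Y)' = {2,3,4,5,7,8,9,10,12,14}
Z ∪ Y = {3,4,6,9,10,11,12,13,14}
(((X ∖ Z) △ Y) ∩ Y)' ∩ (Z ∪ Y) = {3,4,9,10,12,14}
((((X ∖ Z) △ Y) ∩ Y)' ∩ (Z ∪ Y))' = {2,5,6,7,8,11,13}
((((X ∖ Z) △ Y) ∩ Y)' ∩ (Z ∪ Y))' ∪ X = {2,3,5,6,7,8,9,10,11,12,13}
(((((X ∖ Z) △ Y) ∩ Y)' ∩ (Z ∪ Y))' ∪ X)' = {4,14}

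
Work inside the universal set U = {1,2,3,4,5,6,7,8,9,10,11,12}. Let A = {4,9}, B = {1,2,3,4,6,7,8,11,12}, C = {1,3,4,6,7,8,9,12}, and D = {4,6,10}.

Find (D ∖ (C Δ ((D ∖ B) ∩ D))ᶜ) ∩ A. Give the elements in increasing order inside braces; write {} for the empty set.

{4}

D ∖ B = {10}
(D ∖ B) ∩ D = {10}
C Δ ((D ∖ B) ∩ D) = {1,3,4,6,7,8,9,10,12}
(C Δ ((D ∖ B) ∩ D))ᶜ = {2,5,11}
D ∖ (C Δ ((D ∖ B) ∩ D))ᶜ = {4,6,10}
(D ∖ (C Δ ((D ∖ B) ∩ D))ᶜ) ∩ A = {4}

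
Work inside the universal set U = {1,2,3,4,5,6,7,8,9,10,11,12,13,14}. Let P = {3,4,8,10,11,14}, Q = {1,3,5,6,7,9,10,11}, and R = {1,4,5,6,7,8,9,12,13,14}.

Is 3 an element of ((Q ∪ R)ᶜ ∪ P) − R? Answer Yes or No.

3 ∈ Q and 3 ∉ R, so 3 ∈ Q ∪ R
3 ∉ (Q ∪ R)ᶜ since 3 ∈ (Q ∪ R)
3 ∉ (Q ∪ R)ᶜ and 3 ∈ P, so 3 ∈ (Q ∪ R)ᶜ ∪ P
3 ∈ ((Q ∪ R)ᶜ ∪ P) and 3 ∉ R, so 3 ∈ ((Q ∪ R)ᶜ ∪ P) − R

Yes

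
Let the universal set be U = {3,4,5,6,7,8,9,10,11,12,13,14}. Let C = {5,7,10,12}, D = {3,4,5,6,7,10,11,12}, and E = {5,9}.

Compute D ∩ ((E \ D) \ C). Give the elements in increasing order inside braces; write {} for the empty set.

{}

E \ D = {9}
(E \ D) \ C = {9}
D ∩ ((E \ D) \ C) = {}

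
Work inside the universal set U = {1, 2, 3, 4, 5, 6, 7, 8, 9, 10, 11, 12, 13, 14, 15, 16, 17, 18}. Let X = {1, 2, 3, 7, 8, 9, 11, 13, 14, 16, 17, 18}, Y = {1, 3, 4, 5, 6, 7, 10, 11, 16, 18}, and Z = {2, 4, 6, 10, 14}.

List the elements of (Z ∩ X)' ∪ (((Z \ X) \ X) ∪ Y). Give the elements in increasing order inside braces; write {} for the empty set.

{1, 3, 4, 5, 6, 7, 8, 9, 10, 11, 12, 13, 15, 16, 17, 18}

Z ∩ X = {2, 14}
(Z ∩ X)' = {1, 3, 4, 5, 6, 7, 8, 9, 10, 11, 12, 13, 15, 16, 17, 18}
Z \ X = {4, 6, 10}
(Z \ X) \ X = {4, 6, 10}
((Z \ X) \ X) ∪ Y = {1, 3, 4, 5, 6, 7, 10, 11, 16, 18}
(Z ∩ X)' ∪ (((Z \ X) \ X) ∪ Y) = {1, 3, 4, 5, 6, 7, 8, 9, 10, 11, 12, 13, 15, 16, 17, 18}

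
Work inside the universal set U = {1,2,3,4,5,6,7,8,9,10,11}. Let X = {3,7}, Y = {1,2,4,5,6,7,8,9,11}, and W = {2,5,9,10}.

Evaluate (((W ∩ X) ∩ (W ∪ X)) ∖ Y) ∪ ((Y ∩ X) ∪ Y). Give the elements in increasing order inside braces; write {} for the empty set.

W ∩ X = {}
W ∪ X = {2,3,5,7,9,10}
(W ∩ X) ∩ (W ∪ X) = {}
((W ∩ X) ∩ (W ∪ X)) ∖ Y = {}
Y ∩ X = {7}
(Y ∩ X) ∪ Y = {1,2,4,5,6,7,8,9,11}
(((W ∩ X) ∩ (W ∪ X)) ∖ Y) ∪ ((Y ∩ X) ∪ Y) = {1,2,4,5,6,7,8,9,11}

{1,2,4,5,6,7,8,9,11}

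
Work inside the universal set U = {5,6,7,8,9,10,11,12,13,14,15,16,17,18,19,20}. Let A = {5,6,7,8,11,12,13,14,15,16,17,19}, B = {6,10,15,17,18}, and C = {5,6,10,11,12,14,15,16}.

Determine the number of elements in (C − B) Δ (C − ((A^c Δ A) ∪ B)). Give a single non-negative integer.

5

C − B = {5,11,12,14,16}
A^c = {9,10,18,20}
A^c Δ A = {5,6,7,8,9,10,11,12,13,14,15,16,17,18,19,20}
(A^c Δ A) ∪ B = {5,6,7,8,9,10,11,12,13,14,15,16,17,18,19,20}
C − ((A^c Δ A) ∪ B) = {}
(C − B) Δ (C − ((A^c Δ A) ∪ B)) = {5,11,12,14,16}
|(C − B) Δ (C − ((A^c Δ A) ∪ B))| = 5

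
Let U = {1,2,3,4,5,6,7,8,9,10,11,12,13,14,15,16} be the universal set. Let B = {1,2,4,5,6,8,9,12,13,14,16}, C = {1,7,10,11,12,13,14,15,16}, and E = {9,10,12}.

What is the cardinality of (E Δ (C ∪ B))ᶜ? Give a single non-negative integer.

4

C ∪ B = {1,2,4,5,6,7,8,9,10,11,12,13,14,15,16}
E Δ (C ∪ B) = {1,2,4,5,6,7,8,11,13,14,15,16}
(E Δ (C ∪ B))ᶜ = {3,9,10,12}
|(E Δ (C ∪ B))ᶜ| = 4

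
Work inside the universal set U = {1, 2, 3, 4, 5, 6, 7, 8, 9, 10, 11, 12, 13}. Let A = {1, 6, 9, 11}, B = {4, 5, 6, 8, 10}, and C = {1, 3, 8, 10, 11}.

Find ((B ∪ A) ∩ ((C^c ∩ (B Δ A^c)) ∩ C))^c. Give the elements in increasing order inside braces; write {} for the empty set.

{1, 2, 3, 4, 5, 6, 7, 8, 9, 10, 11, 12, 13}

B ∪ A = {1, 4, 5, 6, 8, 9, 10, 11}
C^c = {2, 4, 5, 6, 7, 9, 12, 13}
A^c = {2, 3, 4, 5, 7, 8, 10, 12, 13}
B Δ A^c = {2, 3, 6, 7, 12, 13}
C^c ∩ (B Δ A^c) = {2, 6, 7, 12, 13}
(C^c ∩ (B Δ A^c)) ∩ C = {}
(B ∪ A) ∩ ((C^c ∩ (B Δ A^c)) ∩ C) = {}
((B ∪ A) ∩ ((C^c ∩ (B Δ A^c)) ∩ C))^c = {1, 2, 3, 4, 5, 6, 7, 8, 9, 10, 11, 12, 13}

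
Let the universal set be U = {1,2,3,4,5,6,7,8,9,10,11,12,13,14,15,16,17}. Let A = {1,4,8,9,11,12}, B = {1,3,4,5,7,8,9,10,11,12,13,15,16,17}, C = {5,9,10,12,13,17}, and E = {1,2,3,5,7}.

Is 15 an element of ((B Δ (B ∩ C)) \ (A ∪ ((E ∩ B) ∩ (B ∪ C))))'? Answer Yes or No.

No

15 ∈ B and 15 ∉ C, so 15 ∉ B ∩ C
15 ∈ B and 15 ∉ (B ∩ C), so 15 ∈ B Δ (B ∩ C)
15 ∉ E and 15 ∈ B, so 15 ∉ E ∩ B
15 ∈ B and 15 ∉ C, so 15 ∈ B ∪ C
15 ∉ (E ∩ B) and 15 ∈ (B ∪ C), so 15 ∉ (E ∩ B) ∩ (B ∪ C)
15 ∉ A and 15 ∉ ((E ∩ B) ∩ (B ∪ C)), so 15 ∉ A ∪ ((E ∩ B) ∩ (B ∪ C))
15 ∈ (B Δ (B ∩ C)) and 15 ∉ (A ∪ ((E ∩ B) ∩ (B ∪ C))), so 15 ∈ (B Δ (B ∩ C)) \ (A ∪ ((E ∩ B) ∩ (B ∪ C)))
15 ∉ ((B Δ (B ∩ C)) \ (A ∪ ((E ∩ B) ∩ (B ∪ C))))' since 15 ∈ ((B Δ (B ∩ C)) \ (A ∪ ((E ∩ B) ∩ (B ∪ C))))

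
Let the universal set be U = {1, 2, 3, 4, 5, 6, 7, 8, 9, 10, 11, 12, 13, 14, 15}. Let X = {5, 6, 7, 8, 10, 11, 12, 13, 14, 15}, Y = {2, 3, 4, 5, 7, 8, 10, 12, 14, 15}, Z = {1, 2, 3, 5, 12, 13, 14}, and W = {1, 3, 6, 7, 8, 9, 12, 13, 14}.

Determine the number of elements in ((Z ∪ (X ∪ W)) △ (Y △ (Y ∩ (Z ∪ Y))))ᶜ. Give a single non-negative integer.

X ∪ W = {1, 3, 5, 6, 7, 8, 9, 10, 11, 12, 13, 14, 15}
Z ∪ (X ∪ W) = {1, 2, 3, 5, 6, 7, 8, 9, 10, 11, 12, 13, 14, 15}
Z ∪ Y = {1, 2, 3, 4, 5, 7, 8, 10, 12, 13, 14, 15}
Y ∩ (Z ∪ Y) = {2, 3, 4, 5, 7, 8, 10, 12, 14, 15}
Y △ (Y ∩ (Z ∪ Y)) = {}
(Z ∪ (X ∪ W)) △ (Y △ (Y ∩ (Z ∪ Y))) = {1, 2, 3, 5, 6, 7, 8, 9, 10, 11, 12, 13, 14, 15}
((Z ∪ (X ∪ W)) △ (Y △ (Y ∩ (Z ∪ Y))))ᶜ = {4}
|((Z ∪ (X ∪ W)) △ (Y △ (Y ∩ (Z ∪ Y))))ᶜ| = 1

1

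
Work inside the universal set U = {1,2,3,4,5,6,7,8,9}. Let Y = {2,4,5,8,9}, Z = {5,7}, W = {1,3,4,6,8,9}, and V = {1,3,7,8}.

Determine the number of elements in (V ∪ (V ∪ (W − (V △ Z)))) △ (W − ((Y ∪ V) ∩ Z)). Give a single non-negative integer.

V △ Z = {1,3,5,8}
W − (V △ Z) = {4,6,9}
V ∪ (W − (V △ Z)) = {1,3,4,6,7,8,9}
V ∪ (V ∪ (W − (V △ Z))) = {1,3,4,6,7,8,9}
Y ∪ V = {1,2,3,4,5,7,8,9}
(Y ∪ V) ∩ Z = {5,7}
W − ((Y ∪ V) ∩ Z) = {1,3,4,6,8,9}
(V ∪ (V ∪ (W − (V △ Z)))) △ (W − ((Y ∪ V) ∩ Z)) = {7}
|(V ∪ (V ∪ (W − (V △ Z)))) △ (W − ((Y ∪ V) ∩ Z))| = 1

1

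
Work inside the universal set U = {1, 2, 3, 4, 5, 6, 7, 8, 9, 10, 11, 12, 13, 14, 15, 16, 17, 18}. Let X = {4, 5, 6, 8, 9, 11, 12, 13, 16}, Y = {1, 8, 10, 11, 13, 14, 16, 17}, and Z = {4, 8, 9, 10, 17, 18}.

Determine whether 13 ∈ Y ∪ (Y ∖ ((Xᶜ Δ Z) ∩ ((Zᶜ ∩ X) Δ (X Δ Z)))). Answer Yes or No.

13 ∈ X, so 13 ∉ Xᶜ
13 ∉ Xᶜ and 13 ∉ Z, so 13 ∉ Xᶜ Δ Z
13 ∉ Z, so 13 ∈ Zᶜ
13 ∈ Zᶜ and 13 ∈ X, so 13 ∈ Zᶜ ∩ X
13 ∈ X and 13 ∉ Z, so 13 ∈ X Δ Z
13 ∈ (Zᶜ ∩ X) and 13 ∈ (X Δ Z), so 13 ∉ (Zᶜ ∩ X) Δ (X Δ Z)
13 ∉ (Xᶜ Δ Z) and 13 ∉ ((Zᶜ ∩ X) Δ (X Δ Z)), so 13 ∉ (Xᶜ Δ Z) ∩ ((Zᶜ ∩ X) Δ (X Δ Z))
13 ∈ Y and 13 ∉ ((Xᶜ Δ Z) ∩ ((Zᶜ ∩ X) Δ (X Δ Z))), so 13 ∈ Y ∖ ((Xᶜ Δ Z) ∩ ((Zᶜ ∩ X) Δ (X Δ Z)))
13 ∈ Y and 13 ∈ (Y ∖ ((Xᶜ Δ Z) ∩ ((Zᶜ ∩ X) Δ (X Δ Z)))), so 13 ∈ Y ∪ (Y ∖ ((Xᶜ Δ Z) ∩ ((Zᶜ ∩ X) Δ (X Δ Z))))

Yes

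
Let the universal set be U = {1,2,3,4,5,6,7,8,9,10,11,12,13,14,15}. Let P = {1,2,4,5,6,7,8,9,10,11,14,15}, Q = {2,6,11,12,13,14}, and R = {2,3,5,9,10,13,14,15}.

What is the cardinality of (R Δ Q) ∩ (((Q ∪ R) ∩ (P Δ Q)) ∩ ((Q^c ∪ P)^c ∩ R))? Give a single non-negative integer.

R Δ Q = {3,5,6,9,10,11,12,15}
Q ∪ R = {2,3,5,6,9,10,11,12,13,14,15}
P Δ Q = {1,4,5,7,8,9,10,12,13,15}
(Q ∪ R) ∩ (P Δ Q) = {5,9,10,12,13,15}
Q^c = {1,3,4,5,7,8,9,10,15}
Q^c ∪ P = {1,2,3,4,5,6,7,8,9,10,11,14,15}
(Q^c ∪ P)^c = {12,13}
(Q^c ∪ P)^c ∩ R = {13}
((Q ∪ R) ∩ (P Δ Q)) ∩ ((Q^c ∪ P)^c ∩ R) = {13}
(R Δ Q) ∩ (((Q ∪ R) ∩ (P Δ Q)) ∩ ((Q^c ∪ P)^c ∩ R)) = {}
|(R Δ Q) ∩ (((Q ∪ R) ∩ (P Δ Q)) ∩ ((Q^c ∪ P)^c ∩ R))| = 0

0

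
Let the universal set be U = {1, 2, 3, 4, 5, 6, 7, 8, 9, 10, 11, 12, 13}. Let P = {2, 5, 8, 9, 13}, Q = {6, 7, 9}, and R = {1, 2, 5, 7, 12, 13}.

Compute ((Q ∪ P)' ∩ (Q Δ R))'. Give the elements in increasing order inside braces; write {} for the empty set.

{2, 3, 4, 5, 6, 7, 8, 9, 10, 11, 13}

Q ∪ P = {2, 5, 6, 7, 8, 9, 13}
(Q ∪ P)' = {1, 3, 4, 10, 11, 12}
Q Δ R = {1, 2, 5, 6, 9, 12, 13}
(Q ∪ P)' ∩ (Q Δ R) = {1, 12}
((Q ∪ P)' ∩ (Q Δ R))' = {2, 3, 4, 5, 6, 7, 8, 9, 10, 11, 13}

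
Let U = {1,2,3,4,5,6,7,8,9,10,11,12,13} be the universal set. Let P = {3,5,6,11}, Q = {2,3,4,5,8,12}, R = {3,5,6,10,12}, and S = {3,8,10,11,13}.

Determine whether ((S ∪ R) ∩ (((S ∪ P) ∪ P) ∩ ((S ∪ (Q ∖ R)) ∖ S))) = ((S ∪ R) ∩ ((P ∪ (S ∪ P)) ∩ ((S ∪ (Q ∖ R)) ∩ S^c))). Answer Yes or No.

S ∪ R = {3,5,6,8,10,11,12,13}
S ∪ P = {3,5,6,8,10,11,13}
(S ∪ P) ∪ P = {3,5,6,8,10,11,13}
Q ∖ R = {2,4,8}
S ∪ (Q ∖ R) = {2,3,4,8,10,11,13}
(S ∪ (Q ∖ R)) ∖ S = {2,4}
((S ∪ P) ∪ P) ∩ ((S ∪ (Q ∖ R)) ∖ S) = {}
(S ∪ R) ∩ (((S ∪ P) ∪ P) ∩ ((S ∪ (Q ∖ R)) ∖ S)) = {}
P ∪ (S ∪ P) = {3,5,6,8,10,11,13}
S^c = {1,2,4,5,6,7,9,12}
(S ∪ (Q ∖ R)) ∩ S^c = {2,4}
(P ∪ (S ∪ P)) ∩ ((S ∪ (Q ∖ R)) ∩ S^c) = {}
(S ∪ R) ∩ ((P ∪ (S ∪ P)) ∩ ((S ∪ (Q ∖ R)) ∩ S^c)) = {}
Both equal {}, so (S ∪ R) ∩ (((S ∪ P) ∪ P) ∩ ((S ∪ (Q ∖ R)) ∖ S)) = (S ∪ R) ∩ ((P ∪ (S ∪ P)) ∩ ((S ∪ (Q ∖ R)) ∩ S^c)).

Yes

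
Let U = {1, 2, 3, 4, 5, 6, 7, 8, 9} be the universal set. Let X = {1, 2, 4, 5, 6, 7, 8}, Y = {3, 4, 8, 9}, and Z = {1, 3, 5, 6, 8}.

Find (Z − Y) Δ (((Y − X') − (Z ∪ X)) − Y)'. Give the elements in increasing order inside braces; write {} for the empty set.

Z − Y = {1, 5, 6}
X' = {3, 9}
Y − X' = {4, 8}
Z ∪ X = {1, 2, 3, 4, 5, 6, 7, 8}
(Y − X') − (Z ∪ X) = {}
((Y − X') − (Z ∪ X)) − Y = {}
(((Y − X') − (Z ∪ X)) − Y)' = {1, 2, 3, 4, 5, 6, 7, 8, 9}
(Z − Y) Δ (((Y − X') − (Z ∪ X)) − Y)' = {2, 3, 4, 7, 8, 9}

{2, 3, 4, 7, 8, 9}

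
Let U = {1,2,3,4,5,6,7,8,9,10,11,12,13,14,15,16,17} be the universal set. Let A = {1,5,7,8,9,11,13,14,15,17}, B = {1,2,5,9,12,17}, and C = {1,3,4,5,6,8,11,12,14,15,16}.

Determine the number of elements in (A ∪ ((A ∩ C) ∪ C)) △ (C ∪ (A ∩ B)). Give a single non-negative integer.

A ∩ C = {1,5,8,11,14,15}
(A ∩ C) ∪ C = {1,3,4,5,6,8,11,12,14,15,16}
A ∪ ((A ∩ C) ∪ C) = {1,3,4,5,6,7,8,9,11,12,13,14,15,16,17}
A ∩ B = {1,5,9,17}
C ∪ (A ∩ B) = {1,3,4,5,6,8,9,11,12,14,15,16,17}
(A ∪ ((A ∩ C) ∪ C)) △ (C ∪ (A ∩ B)) = {7,13}
|(A ∪ ((A ∩ C) ∪ C)) △ (C ∪ (A ∩ B))| = 2

2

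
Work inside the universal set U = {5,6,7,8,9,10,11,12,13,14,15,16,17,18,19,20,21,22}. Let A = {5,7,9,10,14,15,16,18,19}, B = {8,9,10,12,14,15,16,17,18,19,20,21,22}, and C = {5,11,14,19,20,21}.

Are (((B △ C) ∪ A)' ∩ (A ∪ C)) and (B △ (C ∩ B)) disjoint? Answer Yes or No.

Yes

B △ C = {5,8,9,10,11,12,15,16,17,18,22}
(B △ C) ∪ A = {5,7,8,9,10,11,12,14,15,16,17,18,19,22}
((B △ C) ∪ A)' = {6,13,20,21}
A ∪ C = {5,7,9,10,11,14,15,16,18,19,20,21}
((B △ C) ∪ A)' ∩ (A ∪ C) = {20,21}
C ∩ B = {14,19,20,21}
B △ (C ∩ B) = {8,9,10,12,15,16,17,18,22}
{20,21} and {8,9,10,12,15,16,17,18,22} share no elements.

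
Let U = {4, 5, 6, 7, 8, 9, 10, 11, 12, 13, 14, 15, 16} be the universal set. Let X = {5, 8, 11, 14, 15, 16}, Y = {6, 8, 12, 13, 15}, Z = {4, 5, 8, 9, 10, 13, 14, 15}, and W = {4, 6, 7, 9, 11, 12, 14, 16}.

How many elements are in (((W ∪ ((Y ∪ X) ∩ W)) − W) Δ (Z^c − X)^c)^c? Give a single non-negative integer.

3

Y ∪ X = {5, 6, 8, 11, 12, 13, 14, 15, 16}
(Y ∪ X) ∩ W = {6, 11, 12, 14, 16}
W ∪ ((Y ∪ X) ∩ W) = {4, 6, 7, 9, 11, 12, 14, 16}
(W ∪ ((Y ∪ X) ∩ W)) − W = {}
Z^c = {6, 7, 11, 12, 16}
Z^c − X = {6, 7, 12}
(Z^c − X)^c = {4, 5, 8, 9, 10, 11, 13, 14, 15, 16}
((W ∪ ((Y ∪ X) ∩ W)) − W) Δ (Z^c − X)^c = {4, 5, 8, 9, 10, 11, 13, 14, 15, 16}
(((W ∪ ((Y ∪ X) ∩ W)) − W) Δ (Z^c − X)^c)^c = {6, 7, 12}
|(((W ∪ ((Y ∪ X) ∩ W)) − W) Δ (Z^c − X)^c)^c| = 3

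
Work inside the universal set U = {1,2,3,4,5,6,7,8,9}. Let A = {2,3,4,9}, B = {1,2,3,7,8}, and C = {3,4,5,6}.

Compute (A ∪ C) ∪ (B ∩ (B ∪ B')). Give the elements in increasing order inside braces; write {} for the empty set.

{1,2,3,4,5,6,7,8,9}

A ∪ C = {2,3,4,5,6,9}
B' = {4,5,6,9}
B ∪ B' = {1,2,3,4,5,6,7,8,9}
B ∩ (B ∪ B') = {1,2,3,7,8}
(A ∪ C) ∪ (B ∩ (B ∪ B')) = {1,2,3,4,5,6,7,8,9}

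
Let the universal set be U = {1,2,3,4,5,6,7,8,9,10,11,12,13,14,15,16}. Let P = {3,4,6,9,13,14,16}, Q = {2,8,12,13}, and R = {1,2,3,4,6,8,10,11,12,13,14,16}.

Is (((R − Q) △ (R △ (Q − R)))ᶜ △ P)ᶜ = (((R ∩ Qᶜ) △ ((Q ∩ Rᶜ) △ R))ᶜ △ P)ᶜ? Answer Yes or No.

Yes

R − Q = {1,3,4,6,10,11,14,16}
Q − R = {}
R △ (Q − R) = {1,2,3,4,6,8,10,11,12,13,14,16}
(R − Q) △ (R △ (Q − R)) = {2,8,12,13}
((R − Q) △ (R △ (Q − R)))ᶜ = {1,3,4,5,6,7,9,10,11,14,15,16}
((R − Q) △ (R △ (Q − R)))ᶜ △ P = {1,5,7,10,11,13,15}
(((R − Q) △ (R △ (Q − R)))ᶜ △ P)ᶜ = {2,3,4,6,8,9,12,14,16}
Qᶜ = {1,3,4,5,6,7,9,10,11,14,15,16}
R ∩ Qᶜ = {1,3,4,6,10,11,14,16}
Rᶜ = {5,7,9,15}
Q ∩ Rᶜ = {}
(Q ∩ Rᶜ) △ R = {1,2,3,4,6,8,10,11,12,13,14,16}
(R ∩ Qᶜ) △ ((Q ∩ Rᶜ) △ R) = {2,8,12,13}
((R ∩ Qᶜ) △ ((Q ∩ Rᶜ) △ R))ᶜ = {1,3,4,5,6,7,9,10,11,14,15,16}
((R ∩ Qᶜ) △ ((Q ∩ Rᶜ) △ R))ᶜ △ P = {1,5,7,10,11,13,15}
(((R ∩ Qᶜ) △ ((Q ∩ Rᶜ) △ R))ᶜ △ P)ᶜ = {2,3,4,6,8,9,12,14,16}
Both equal {2,3,4,6,8,9,12,14,16}, so (((R − Q) △ (R △ (Q − R)))ᶜ △ P)ᶜ = (((R ∩ Qᶜ) △ ((Q ∩ Rᶜ) △ R))ᶜ △ P)ᶜ.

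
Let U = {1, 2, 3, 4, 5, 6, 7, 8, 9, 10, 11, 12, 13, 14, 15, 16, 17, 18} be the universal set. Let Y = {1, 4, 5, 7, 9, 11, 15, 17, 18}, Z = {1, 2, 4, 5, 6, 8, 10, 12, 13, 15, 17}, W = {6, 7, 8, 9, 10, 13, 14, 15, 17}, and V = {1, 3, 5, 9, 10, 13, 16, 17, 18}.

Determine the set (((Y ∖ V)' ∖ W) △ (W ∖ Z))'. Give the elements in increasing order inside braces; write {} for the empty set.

Y ∖ V = {4, 7, 11, 15}
(Y ∖ V)' = {1, 2, 3, 5, 6, 8, 9, 10, 12, 13, 14, 16, 17, 18}
(Y ∖ V)' ∖ W = {1, 2, 3, 5, 12, 16, 18}
W ∖ Z = {7, 9, 14}
((Y ∖ V)' ∖ W) △ (W ∖ Z) = {1, 2, 3, 5, 7, 9, 12, 14, 16, 18}
(((Y ∖ V)' ∖ W) △ (W ∖ Z))' = {4, 6, 8, 10, 11, 13, 15, 17}

{4, 6, 8, 10, 11, 13, 15, 17}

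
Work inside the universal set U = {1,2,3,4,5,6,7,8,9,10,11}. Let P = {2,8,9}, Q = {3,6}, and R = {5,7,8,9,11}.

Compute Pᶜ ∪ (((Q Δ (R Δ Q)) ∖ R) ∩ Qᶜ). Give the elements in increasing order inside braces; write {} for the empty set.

Pᶜ = {1,3,4,5,6,7,10,11}
R Δ Q = {3,5,6,7,8,9,11}
Q Δ (R Δ Q) = {5,7,8,9,11}
(Q Δ (R Δ Q)) ∖ R = {}
Qᶜ = {1,2,4,5,7,8,9,10,11}
((Q Δ (R Δ Q)) ∖ R) ∩ Qᶜ = {}
Pᶜ ∪ (((Q Δ (R Δ Q)) ∖ R) ∩ Qᶜ) = {1,3,4,5,6,7,10,11}

{1,3,4,5,6,7,10,11}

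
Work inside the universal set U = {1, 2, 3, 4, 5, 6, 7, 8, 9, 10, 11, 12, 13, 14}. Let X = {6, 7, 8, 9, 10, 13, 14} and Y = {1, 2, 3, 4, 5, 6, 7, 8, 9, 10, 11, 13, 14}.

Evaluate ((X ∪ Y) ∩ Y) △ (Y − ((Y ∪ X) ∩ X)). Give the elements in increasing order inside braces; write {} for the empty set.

{6, 7, 8, 9, 10, 13, 14}

X ∪ Y = {1, 2, 3, 4, 5, 6, 7, 8, 9, 10, 11, 13, 14}
(X ∪ Y) ∩ Y = {1, 2, 3, 4, 5, 6, 7, 8, 9, 10, 11, 13, 14}
Y ∪ X = {1, 2, 3, 4, 5, 6, 7, 8, 9, 10, 11, 13, 14}
(Y ∪ X) ∩ X = {6, 7, 8, 9, 10, 13, 14}
Y − ((Y ∪ X) ∩ X) = {1, 2, 3, 4, 5, 11}
((X ∪ Y) ∩ Y) △ (Y − ((Y ∪ X) ∩ X)) = {6, 7, 8, 9, 10, 13, 14}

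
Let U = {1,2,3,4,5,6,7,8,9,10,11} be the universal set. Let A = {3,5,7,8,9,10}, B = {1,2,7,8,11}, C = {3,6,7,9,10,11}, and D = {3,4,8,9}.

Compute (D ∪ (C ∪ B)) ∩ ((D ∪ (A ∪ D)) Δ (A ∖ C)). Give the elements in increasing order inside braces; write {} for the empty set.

{3,4,7,9,10}

C ∪ B = {1,2,3,6,7,8,9,10,11}
D ∪ (C ∪ B) = {1,2,3,4,6,7,8,9,10,11}
A ∪ D = {3,4,5,7,8,9,10}
D ∪ (A ∪ D) = {3,4,5,7,8,9,10}
A ∖ C = {5,8}
(D ∪ (A ∪ D)) Δ (A ∖ C) = {3,4,7,9,10}
(D ∪ (C ∪ B)) ∩ ((D ∪ (A ∪ D)) Δ (A ∖ C)) = {3,4,7,9,10}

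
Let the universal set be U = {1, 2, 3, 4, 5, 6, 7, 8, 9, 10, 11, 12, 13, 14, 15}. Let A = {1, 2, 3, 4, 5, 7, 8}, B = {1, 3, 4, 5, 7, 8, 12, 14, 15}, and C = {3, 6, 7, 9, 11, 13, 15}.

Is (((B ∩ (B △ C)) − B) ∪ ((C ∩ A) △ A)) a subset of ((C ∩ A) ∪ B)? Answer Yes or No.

No

B △ C = {1, 4, 5, 6, 8, 9, 11, 12, 13, 14}
B ∩ (B △ C) = {1, 4, 5, 8, 12, 14}
(B ∩ (B △ C)) − B = {}
C ∩ A = {3, 7}
(C ∩ A) △ A = {1, 2, 4, 5, 8}
((B ∩ (B △ C)) − B) ∪ ((C ∩ A) △ A) = {1, 2, 4, 5, 8}
(C ∩ A) ∪ B = {1, 3, 4, 5, 7, 8, 12, 14, 15}
2 ∈ ((B ∩ (B △ C)) − B) ∪ ((C ∩ A) △ A) but 2 ∉ (C ∩ A) ∪ B, so the inclusion fails.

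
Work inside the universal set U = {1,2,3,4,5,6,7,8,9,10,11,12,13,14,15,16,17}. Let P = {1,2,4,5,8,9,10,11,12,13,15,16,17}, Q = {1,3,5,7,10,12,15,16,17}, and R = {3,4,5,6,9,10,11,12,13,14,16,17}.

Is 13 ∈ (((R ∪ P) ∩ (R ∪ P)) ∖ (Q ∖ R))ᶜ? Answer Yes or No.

No

13 ∈ R and 13 ∈ P, so 13 ∈ R ∪ P
13 ∈ R and 13 ∈ P, so 13 ∈ R ∪ P
13 ∈ (R ∪ P) and 13 ∈ (R ∪ P), so 13 ∈ (R ∪ P) ∩ (R ∪ P)
13 ∉ Q and 13 ∈ R, so 13 ∉ Q ∖ R
13 ∈ ((R ∪ P) ∩ (R ∪ P)) and 13 ∉ (Q ∖ R), so 13 ∈ ((R ∪ P) ∩ (R ∪ P)) ∖ (Q ∖ R)
13 ∉ (((R ∪ P) ∩ (R ∪ P)) ∖ (Q ∖ R))ᶜ since 13 ∈ (((R ∪ P) ∩ (R ∪ P)) ∖ (Q ∖ R))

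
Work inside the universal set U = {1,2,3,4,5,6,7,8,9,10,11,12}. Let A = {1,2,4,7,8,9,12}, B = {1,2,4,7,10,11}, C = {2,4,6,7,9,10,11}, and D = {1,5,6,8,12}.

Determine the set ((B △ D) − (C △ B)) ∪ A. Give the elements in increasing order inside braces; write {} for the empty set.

{1,2,4,5,7,8,9,10,11,12}

B △ D = {2,4,5,6,7,8,10,11,12}
C △ B = {1,6,9}
(B △ D) − (C △ B) = {2,4,5,7,8,10,11,12}
((B △ D) − (C △ B)) ∪ A = {1,2,4,5,7,8,9,10,11,12}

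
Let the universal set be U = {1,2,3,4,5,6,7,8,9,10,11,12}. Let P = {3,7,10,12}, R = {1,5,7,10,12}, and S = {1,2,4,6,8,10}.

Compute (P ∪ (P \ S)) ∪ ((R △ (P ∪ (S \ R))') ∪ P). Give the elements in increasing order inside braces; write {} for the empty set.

P \ S = {3,7,12}
P ∪ (P \ S) = {3,7,10,12}
S \ R = {2,4,6,8}
P ∪ (S \ R) = {2,3,4,6,7,8,10,12}
(P ∪ (S \ R))' = {1,5,9,11}
R △ (P ∪ (S \ R))' = {7,9,10,11,12}
(R △ (P ∪ (S \ R))') ∪ P = {3,7,9,10,11,12}
(P ∪ (P \ S)) ∪ ((R △ (P ∪ (S \ R))') ∪ P) = {3,7,9,10,11,12}

{3,7,9,10,11,12}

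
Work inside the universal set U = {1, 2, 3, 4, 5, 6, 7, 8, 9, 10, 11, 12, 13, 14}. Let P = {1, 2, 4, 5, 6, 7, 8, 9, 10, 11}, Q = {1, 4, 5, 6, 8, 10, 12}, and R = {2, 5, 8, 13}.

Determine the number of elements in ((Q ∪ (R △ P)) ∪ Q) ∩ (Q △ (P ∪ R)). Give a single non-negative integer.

R △ P = {1, 4, 6, 7, 9, 10, 11, 13}
Q ∪ (R △ P) = {1, 4, 5, 6, 7, 8, 9, 10, 11, 12, 13}
(Q ∪ (R △ P)) ∪ Q = {1, 4, 5, 6, 7, 8, 9, 10, 11, 12, 13}
P ∪ R = {1, 2, 4, 5, 6, 7, 8, 9, 10, 11, 13}
Q △ (P ∪ R) = {2, 7, 9, 11, 12, 13}
((Q ∪ (R △ P)) ∪ Q) ∩ (Q △ (P ∪ R)) = {7, 9, 11, 12, 13}
|((Q ∪ (R △ P)) ∪ Q) ∩ (Q △ (P ∪ R))| = 5

5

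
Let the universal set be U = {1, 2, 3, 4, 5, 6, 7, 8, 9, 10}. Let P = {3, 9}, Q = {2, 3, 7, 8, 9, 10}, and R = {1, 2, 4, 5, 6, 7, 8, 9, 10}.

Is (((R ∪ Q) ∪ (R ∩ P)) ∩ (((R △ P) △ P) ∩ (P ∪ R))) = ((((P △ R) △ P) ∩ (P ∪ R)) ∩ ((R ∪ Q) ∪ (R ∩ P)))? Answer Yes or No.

R ∪ Q = {1, 2, 3, 4, 5, 6, 7, 8, 9, 10}
R ∩ P = {9}
(R ∪ Q) ∪ (R ∩ P) = {1, 2, 3, 4, 5, 6, 7, 8, 9, 10}
R △ P = {1, 2, 3, 4, 5, 6, 7, 8, 10}
(R △ P) △ P = {1, 2, 4, 5, 6, 7, 8, 9, 10}
P ∪ R = {1, 2, 3, 4, 5, 6, 7, 8, 9, 10}
((R △ P) △ P) ∩ (P ∪ R) = {1, 2, 4, 5, 6, 7, 8, 9, 10}
((R ∪ Q) ∪ (R ∩ P)) ∩ (((R △ P) △ P) ∩ (P ∪ R)) = {1, 2, 4, 5, 6, 7, 8, 9, 10}
P △ R = {1, 2, 3, 4, 5, 6, 7, 8, 10}
(P △ R) △ P = {1, 2, 4, 5, 6, 7, 8, 9, 10}
((P △ R) △ P) ∩ (P ∪ R) = {1, 2, 4, 5, 6, 7, 8, 9, 10}
(((P △ R) △ P) ∩ (P ∪ R)) ∩ ((R ∪ Q) ∪ (R ∩ P)) = {1, 2, 4, 5, 6, 7, 8, 9, 10}
Both equal {1, 2, 4, 5, 6, 7, 8, 9, 10}, so ((R ∪ Q) ∪ (R ∩ P)) ∩ (((R △ P) △ P) ∩ (P ∪ R)) = (((P △ R) △ P) ∩ (P ∪ R)) ∩ ((R ∪ Q) ∪ (R ∩ P)).

Yes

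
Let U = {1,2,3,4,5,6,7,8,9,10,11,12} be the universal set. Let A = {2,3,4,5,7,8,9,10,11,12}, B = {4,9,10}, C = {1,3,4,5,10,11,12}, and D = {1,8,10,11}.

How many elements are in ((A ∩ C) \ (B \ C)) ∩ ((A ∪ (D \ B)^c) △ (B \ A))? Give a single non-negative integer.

A ∩ C = {3,4,5,10,11,12}
B \ C = {9}
(A ∩ C) \ (B \ C) = {3,4,5,10,11,12}
D \ B = {1,8,11}
(D \ B)^c = {2,3,4,5,6,7,9,10,12}
A ∪ (D \ B)^c = {2,3,4,5,6,7,8,9,10,11,12}
B \ A = {}
(A ∪ (D \ B)^c) △ (B \ A) = {2,3,4,5,6,7,8,9,10,11,12}
((A ∩ C) \ (B \ C)) ∩ ((A ∪ (D \ B)^c) △ (B \ A)) = {3,4,5,10,11,12}
|((A ∩ C) \ (B \ C)) ∩ ((A ∪ (D \ B)^c) △ (B \ A))| = 6

6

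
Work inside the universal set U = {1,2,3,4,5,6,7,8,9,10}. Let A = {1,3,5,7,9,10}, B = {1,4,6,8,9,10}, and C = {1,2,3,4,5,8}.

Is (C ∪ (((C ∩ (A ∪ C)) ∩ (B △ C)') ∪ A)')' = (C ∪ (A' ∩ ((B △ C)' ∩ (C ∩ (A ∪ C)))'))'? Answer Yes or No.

A ∪ C = {1,2,3,4,5,7,8,9,10}
C ∩ (A ∪ C) = {1,2,3,4,5,8}
B △ C = {2,3,5,6,9,10}
(B △ C)' = {1,4,7,8}
(C ∩ (A ∪ C)) ∩ (B △ C)' = {1,4,8}
((C ∩ (A ∪ C)) ∩ (B △ C)') ∪ A = {1,3,4,5,7,8,9,10}
(((C ∩ (A ∪ C)) ∩ (B △ C)') ∪ A)' = {2,6}
C ∪ (((C ∩ (A ∪ C)) ∩ (B △ C)') ∪ A)' = {1,2,3,4,5,6,8}
(C ∪ (((C ∩ (A ∪ C)) ∩ (B △ C)') ∪ A)')' = {7,9,10}
A' = {2,4,6,8}
(B △ C)' ∩ (C ∩ (A ∪ C)) = {1,4,8}
((B △ C)' ∩ (C ∩ (A ∪ C)))' = {2,3,5,6,7,9,10}
A' ∩ ((B △ C)' ∩ (C ∩ (A ∪ C)))' = {2,6}
C ∪ (A' ∩ ((B △ C)' ∩ (C ∩ (A ∪ C)))') = {1,2,3,4,5,6,8}
(C ∪ (A' ∩ ((B △ C)' ∩ (C ∩ (A ∪ C)))'))' = {7,9,10}
Both equal {7,9,10}, so (C ∪ (((C ∩ (A ∪ C)) ∩ (B △ C)') ∪ A)')' = (C ∪ (A' ∩ ((B △ C)' ∩ (C ∩ (A ∪ C)))'))'.

Yes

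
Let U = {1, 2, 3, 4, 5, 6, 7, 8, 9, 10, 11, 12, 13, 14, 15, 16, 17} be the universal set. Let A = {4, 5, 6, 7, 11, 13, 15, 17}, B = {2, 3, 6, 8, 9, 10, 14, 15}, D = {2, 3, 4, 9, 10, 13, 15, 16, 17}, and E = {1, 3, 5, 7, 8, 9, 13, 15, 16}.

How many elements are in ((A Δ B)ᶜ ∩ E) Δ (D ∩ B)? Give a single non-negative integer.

A Δ B = {2, 3, 4, 5, 7, 8, 9, 10, 11, 13, 14, 17}
(A Δ B)ᶜ = {1, 6, 12, 15, 16}
(A Δ B)ᶜ ∩ E = {1, 15, 16}
D ∩ B = {2, 3, 9, 10, 15}
((A Δ B)ᶜ ∩ E) Δ (D ∩ B) = {1, 2, 3, 9, 10, 16}
|((A Δ B)ᶜ ∩ E) Δ (D ∩ B)| = 6

6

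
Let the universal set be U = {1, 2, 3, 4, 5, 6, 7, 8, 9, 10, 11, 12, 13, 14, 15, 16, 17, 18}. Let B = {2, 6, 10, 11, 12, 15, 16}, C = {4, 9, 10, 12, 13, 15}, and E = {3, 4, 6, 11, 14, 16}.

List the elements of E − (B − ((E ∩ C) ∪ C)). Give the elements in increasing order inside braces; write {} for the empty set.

{3, 4, 14}

E ∩ C = {4}
(E ∩ C) ∪ C = {4, 9, 10, 12, 13, 15}
B − ((E ∩ C) ∪ C) = {2, 6, 11, 16}
E − (B − ((E ∩ C) ∪ C)) = {3, 4, 14}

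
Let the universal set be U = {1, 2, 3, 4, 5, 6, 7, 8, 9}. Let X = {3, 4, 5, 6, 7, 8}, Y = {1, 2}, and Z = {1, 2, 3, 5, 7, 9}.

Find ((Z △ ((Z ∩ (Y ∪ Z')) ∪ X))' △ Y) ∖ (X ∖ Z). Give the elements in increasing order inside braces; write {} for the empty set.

{3, 5, 7}

Z' = {4, 6, 8}
Y ∪ Z' = {1, 2, 4, 6, 8}
Z ∩ (Y ∪ Z') = {1, 2}
(Z ∩ (Y ∪ Z')) ∪ X = {1, 2, 3, 4, 5, 6, 7, 8}
Z △ ((Z ∩ (Y ∪ Z')) ∪ X) = {4, 6, 8, 9}
(Z △ ((Z ∩ (Y ∪ Z')) ∪ X))' = {1, 2, 3, 5, 7}
(Z △ ((Z ∩ (Y ∪ Z')) ∪ X))' △ Y = {3, 5, 7}
X ∖ Z = {4, 6, 8}
((Z △ ((Z ∩ (Y ∪ Z')) ∪ X))' △ Y) ∖ (X ∖ Z) = {3, 5, 7}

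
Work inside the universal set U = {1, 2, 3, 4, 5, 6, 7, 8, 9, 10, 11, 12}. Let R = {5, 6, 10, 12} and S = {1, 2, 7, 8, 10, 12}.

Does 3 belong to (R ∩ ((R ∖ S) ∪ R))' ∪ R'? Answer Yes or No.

3 ∉ R and 3 ∉ S, so 3 ∉ R ∖ S
3 ∉ (R ∖ S) and 3 ∉ R, so 3 ∉ (R ∖ S) ∪ R
3 ∉ R and 3 ∉ ((R ∖ S) ∪ R), so 3 ∉ R ∩ ((R ∖ S) ∪ R)
3 ∈ (R ∩ ((R ∖ S) ∪ R))' since 3 ∉ (R ∩ ((R ∖ S) ∪ R))
3 ∉ R, so 3 ∈ R'
3 ∈ (R ∩ ((R ∖ S) ∪ R))' and 3 ∈ R', so 3 ∈ (R ∩ ((R ∖ S) ∪ R))' ∪ R'

Yes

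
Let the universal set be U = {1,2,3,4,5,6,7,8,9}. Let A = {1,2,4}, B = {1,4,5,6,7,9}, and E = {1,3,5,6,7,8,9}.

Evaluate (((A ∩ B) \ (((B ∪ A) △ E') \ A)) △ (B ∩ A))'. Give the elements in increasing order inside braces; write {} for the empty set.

{1,2,3,4,5,6,7,8,9}

A ∩ B = {1,4}
B ∪ A = {1,2,4,5,6,7,9}
E' = {2,4}
(B ∪ A) △ E' = {1,5,6,7,9}
((B ∪ A) △ E') \ A = {5,6,7,9}
(A ∩ B) \ (((B ∪ A) △ E') \ A) = {1,4}
B ∩ A = {1,4}
((A ∩ B) \ (((B ∪ A) △ E') \ A)) △ (B ∩ A) = {}
(((A ∩ B) \ (((B ∪ A) △ E') \ A)) △ (B ∩ A))' = {1,2,3,4,5,6,7,8,9}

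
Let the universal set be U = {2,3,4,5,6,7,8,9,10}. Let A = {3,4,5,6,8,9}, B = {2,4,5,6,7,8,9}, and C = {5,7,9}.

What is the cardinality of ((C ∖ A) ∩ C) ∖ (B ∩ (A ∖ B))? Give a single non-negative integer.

1

C ∖ A = {7}
(C ∖ A) ∩ C = {7}
A ∖ B = {3}
B ∩ (A ∖ B) = {}
((C ∖ A) ∩ C) ∖ (B ∩ (A ∖ B)) = {7}
|((C ∖ A) ∩ C) ∖ (B ∩ (A ∖ B))| = 1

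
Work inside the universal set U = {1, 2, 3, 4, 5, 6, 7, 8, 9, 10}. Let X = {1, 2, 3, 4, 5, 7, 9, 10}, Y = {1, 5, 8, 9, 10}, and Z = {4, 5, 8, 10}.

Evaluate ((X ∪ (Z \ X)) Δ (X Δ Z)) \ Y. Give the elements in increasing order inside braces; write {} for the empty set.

{4}

Z \ X = {8}
X ∪ (Z \ X) = {1, 2, 3, 4, 5, 7, 8, 9, 10}
X Δ Z = {1, 2, 3, 7, 8, 9}
(X ∪ (Z \ X)) Δ (X Δ Z) = {4, 5, 10}
((X ∪ (Z \ X)) Δ (X Δ Z)) \ Y = {4}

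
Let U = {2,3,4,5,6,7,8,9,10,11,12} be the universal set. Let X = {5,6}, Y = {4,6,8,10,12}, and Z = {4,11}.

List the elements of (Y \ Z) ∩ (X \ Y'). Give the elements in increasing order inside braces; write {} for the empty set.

Y \ Z = {6,8,10,12}
Y' = {2,3,5,7,9,11}
X \ Y' = {6}
(Y \ Z) ∩ (X \ Y') = {6}

{6}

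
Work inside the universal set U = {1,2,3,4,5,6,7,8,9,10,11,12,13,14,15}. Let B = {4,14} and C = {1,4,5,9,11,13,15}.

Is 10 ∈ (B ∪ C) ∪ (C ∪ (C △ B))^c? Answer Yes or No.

Yes

10 ∉ B and 10 ∉ C, so 10 ∉ B ∪ C
10 ∉ C and 10 ∉ B, so 10 ∉ C △ B
10 ∉ C and 10 ∉ (C △ B), so 10 ∉ C ∪ (C △ B)
10 ∈ (C ∪ (C △ B))^c since 10 ∉ (C ∪ (C △ B))
10 ∉ (B ∪ C) and 10 ∈ (C ∪ (C △ B))^c, so 10 ∈ (B ∪ C) ∪ (C ∪ (C △ B))^c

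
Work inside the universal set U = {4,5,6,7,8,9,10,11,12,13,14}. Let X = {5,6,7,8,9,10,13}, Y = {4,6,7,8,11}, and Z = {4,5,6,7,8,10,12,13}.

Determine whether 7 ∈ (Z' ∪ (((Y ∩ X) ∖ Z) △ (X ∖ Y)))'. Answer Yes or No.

7 ∈ Z, so 7 ∉ Z'
7 ∈ Y and 7 ∈ X, so 7 ∈ Y ∩ X
7 ∈ (Y ∩ X) and 7 ∈ Z, so 7 ∉ (Y ∩ X) ∖ Z
7 ∈ X and 7 ∈ Y, so 7 ∉ X ∖ Y
7 ∉ ((Y ∩ X) ∖ Z) and 7 ∉ (X ∖ Y), so 7 ∉ ((Y ∩ X) ∖ Z) △ (X ∖ Y)
7 ∉ Z' and 7 ∉ (((Y ∩ X) ∖ Z) △ (X ∖ Y)), so 7 ∉ Z' ∪ (((Y ∩ X) ∖ Z) △ (X ∖ Y))
7 ∈ (Z' ∪ (((Y ∩ X) ∖ Z) △ (X ∖ Y)))' since 7 ∉ (Z' ∪ (((Y ∩ X) ∖ Z) △ (X ∖ Y)))

Yes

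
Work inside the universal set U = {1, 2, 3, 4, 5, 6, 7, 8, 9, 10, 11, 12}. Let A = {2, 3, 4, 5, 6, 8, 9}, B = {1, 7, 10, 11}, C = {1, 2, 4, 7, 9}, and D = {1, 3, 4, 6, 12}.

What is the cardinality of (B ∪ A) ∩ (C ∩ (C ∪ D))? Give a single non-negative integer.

5

B ∪ A = {1, 2, 3, 4, 5, 6, 7, 8, 9, 10, 11}
C ∪ D = {1, 2, 3, 4, 6, 7, 9, 12}
C ∩ (C ∪ D) = {1, 2, 4, 7, 9}
(B ∪ A) ∩ (C ∩ (C ∪ D)) = {1, 2, 4, 7, 9}
|(B ∪ A) ∩ (C ∩ (C ∪ D))| = 5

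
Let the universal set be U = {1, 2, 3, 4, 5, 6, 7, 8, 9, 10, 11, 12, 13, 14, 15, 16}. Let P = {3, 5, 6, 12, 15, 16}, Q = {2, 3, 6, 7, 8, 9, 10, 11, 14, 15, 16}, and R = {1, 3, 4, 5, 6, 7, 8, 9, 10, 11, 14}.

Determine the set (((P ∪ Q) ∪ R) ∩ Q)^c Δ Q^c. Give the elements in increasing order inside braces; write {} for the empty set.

{}

P ∪ Q = {2, 3, 5, 6, 7, 8, 9, 10, 11, 12, 14, 15, 16}
(P ∪ Q) ∪ R = {1, 2, 3, 4, 5, 6, 7, 8, 9, 10, 11, 12, 14, 15, 16}
((P ∪ Q) ∪ R) ∩ Q = {2, 3, 6, 7, 8, 9, 10, 11, 14, 15, 16}
(((P ∪ Q) ∪ R) ∩ Q)^c = {1, 4, 5, 12, 13}
Q^c = {1, 4, 5, 12, 13}
(((P ∪ Q) ∪ R) ∩ Q)^c Δ Q^c = {}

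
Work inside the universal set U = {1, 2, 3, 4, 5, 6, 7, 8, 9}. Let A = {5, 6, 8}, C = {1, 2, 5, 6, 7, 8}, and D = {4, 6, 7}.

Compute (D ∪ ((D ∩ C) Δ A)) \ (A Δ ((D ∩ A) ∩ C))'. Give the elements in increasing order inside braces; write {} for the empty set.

D ∩ C = {6, 7}
(D ∩ C) Δ A = {5, 7, 8}
D ∪ ((D ∩ C) Δ A) = {4, 5, 6, 7, 8}
D ∩ A = {6}
(D ∩ A) ∩ C = {6}
A Δ ((D ∩ A) ∩ C) = {5, 8}
(A Δ ((D ∩ A) ∩ C))' = {1, 2, 3, 4, 6, 7, 9}
(D ∪ ((D ∩ C) Δ A)) \ (A Δ ((D ∩ A) ∩ C))' = {5, 8}

{5, 8}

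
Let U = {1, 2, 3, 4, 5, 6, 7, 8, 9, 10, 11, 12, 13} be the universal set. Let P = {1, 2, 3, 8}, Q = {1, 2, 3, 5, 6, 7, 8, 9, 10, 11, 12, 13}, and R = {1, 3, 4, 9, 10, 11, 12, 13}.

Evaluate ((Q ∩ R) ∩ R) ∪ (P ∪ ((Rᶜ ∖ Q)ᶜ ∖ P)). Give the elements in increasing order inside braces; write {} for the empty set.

{1, 2, 3, 4, 5, 6, 7, 8, 9, 10, 11, 12, 13}

Q ∩ R = {1, 3, 9, 10, 11, 12, 13}
(Q ∩ R) ∩ R = {1, 3, 9, 10, 11, 12, 13}
Rᶜ = {2, 5, 6, 7, 8}
Rᶜ ∖ Q = {}
(Rᶜ ∖ Q)ᶜ = {1, 2, 3, 4, 5, 6, 7, 8, 9, 10, 11, 12, 13}
(Rᶜ ∖ Q)ᶜ ∖ P = {4, 5, 6, 7, 9, 10, 11, 12, 13}
P ∪ ((Rᶜ ∖ Q)ᶜ ∖ P) = {1, 2, 3, 4, 5, 6, 7, 8, 9, 10, 11, 12, 13}
((Q ∩ R) ∩ R) ∪ (P ∪ ((Rᶜ ∖ Q)ᶜ ∖ P)) = {1, 2, 3, 4, 5, 6, 7, 8, 9, 10, 11, 12, 13}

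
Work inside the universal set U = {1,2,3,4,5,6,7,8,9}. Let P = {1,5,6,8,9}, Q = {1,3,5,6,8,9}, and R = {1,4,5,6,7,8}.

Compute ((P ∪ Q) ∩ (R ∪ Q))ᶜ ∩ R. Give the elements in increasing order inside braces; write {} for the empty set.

P ∪ Q = {1,3,5,6,8,9}
R ∪ Q = {1,3,4,5,6,7,8,9}
(P ∪ Q) ∩ (R ∪ Q) = {1,3,5,6,8,9}
((P ∪ Q) ∩ (R ∪ Q))ᶜ = {2,4,7}
((P ∪ Q) ∩ (R ∪ Q))ᶜ ∩ R = {4,7}

{4,7}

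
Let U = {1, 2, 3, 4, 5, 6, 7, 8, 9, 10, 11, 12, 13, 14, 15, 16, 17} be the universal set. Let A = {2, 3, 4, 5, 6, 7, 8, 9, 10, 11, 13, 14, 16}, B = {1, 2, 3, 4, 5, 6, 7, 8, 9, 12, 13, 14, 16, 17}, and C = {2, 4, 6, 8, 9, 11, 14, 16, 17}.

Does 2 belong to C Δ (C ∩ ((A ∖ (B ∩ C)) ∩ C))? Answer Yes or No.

2 ∈ B and 2 ∈ C, so 2 ∈ B ∩ C
2 ∈ A and 2 ∈ (B ∩ C), so 2 ∉ A ∖ (B ∩ C)
2 ∉ (A ∖ (B ∩ C)) and 2 ∈ C, so 2 ∉ (A ∖ (B ∩ C)) ∩ C
2 ∈ C and 2 ∉ ((A ∖ (B ∩ C)) ∩ C), so 2 ∉ C ∩ ((A ∖ (B ∩ C)) ∩ C)
2 ∈ C and 2 ∉ (C ∩ ((A ∖ (B ∩ C)) ∩ C)), so 2 ∈ C Δ (C ∩ ((A ∖ (B ∩ C)) ∩ C))

Yes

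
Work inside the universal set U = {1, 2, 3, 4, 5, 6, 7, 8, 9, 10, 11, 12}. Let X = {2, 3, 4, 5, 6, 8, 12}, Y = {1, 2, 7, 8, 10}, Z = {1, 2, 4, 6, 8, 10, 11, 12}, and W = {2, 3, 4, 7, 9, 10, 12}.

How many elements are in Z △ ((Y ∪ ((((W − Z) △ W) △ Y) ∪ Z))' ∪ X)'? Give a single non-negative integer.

W − Z = {3, 7, 9}
(W − Z) △ W = {2, 4, 10, 12}
((W − Z) △ W) △ Y = {1, 4, 7, 8, 12}
(((W − Z) △ W) △ Y) ∪ Z = {1, 2, 4, 6, 7, 8, 10, 11, 12}
Y ∪ ((((W − Z) △ W) △ Y) ∪ Z) = {1, 2, 4, 6, 7, 8, 10, 11, 12}
(Y ∪ ((((W − Z) △ W) △ Y) ∪ Z))' = {3, 5, 9}
(Y ∪ ((((W − Z) △ W) △ Y) ∪ Z))' ∪ X = {2, 3, 4, 5, 6, 8, 9, 12}
((Y ∪ ((((W − Z) △ W) △ Y) ∪ Z))' ∪ X)' = {1, 7, 10, 11}
Z △ ((Y ∪ ((((W − Z) △ W) △ Y) ∪ Z))' ∪ X)' = {2, 4, 6, 7, 8, 12}
|Z △ ((Y ∪ ((((W − Z) △ W) △ Y) ∪ Z))' ∪ X)'| = 6

6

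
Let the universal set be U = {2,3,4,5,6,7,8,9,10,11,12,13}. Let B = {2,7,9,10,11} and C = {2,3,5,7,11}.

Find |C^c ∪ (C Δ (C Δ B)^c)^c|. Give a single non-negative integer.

C^c = {4,6,8,9,10,12,13}
C Δ B = {3,5,9,10}
(C Δ B)^c = {2,4,6,7,8,11,12,13}
C Δ (C Δ B)^c = {3,4,5,6,8,12,13}
(C Δ (C Δ B)^c)^c = {2,7,9,10,11}
C^c ∪ (C Δ (C Δ B)^c)^c = {2,4,6,7,8,9,10,11,12,13}
|C^c ∪ (C Δ (C Δ B)^c)^c| = 10

10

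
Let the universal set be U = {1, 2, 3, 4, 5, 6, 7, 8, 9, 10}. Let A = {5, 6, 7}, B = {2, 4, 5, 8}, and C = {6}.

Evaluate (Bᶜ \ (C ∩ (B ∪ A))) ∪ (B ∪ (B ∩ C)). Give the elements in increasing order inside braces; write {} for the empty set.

Bᶜ = {1, 3, 6, 7, 9, 10}
B ∪ A = {2, 4, 5, 6, 7, 8}
C ∩ (B ∪ A) = {6}
Bᶜ \ (C ∩ (B ∪ A)) = {1, 3, 7, 9, 10}
B ∩ C = {}
B ∪ (B ∩ C) = {2, 4, 5, 8}
(Bᶜ \ (C ∩ (B ∪ A))) ∪ (B ∪ (B ∩ C)) = {1, 2, 3, 4, 5, 7, 8, 9, 10}

{1, 2, 3, 4, 5, 7, 8, 9, 10}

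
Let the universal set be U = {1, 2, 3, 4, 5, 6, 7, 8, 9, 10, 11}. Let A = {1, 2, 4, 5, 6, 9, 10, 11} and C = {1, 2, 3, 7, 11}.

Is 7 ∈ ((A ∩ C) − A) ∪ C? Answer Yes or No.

7 ∉ A and 7 ∈ C, so 7 ∉ A ∩ C
7 ∉ (A ∩ C) and 7 ∉ A, so 7 ∉ (A ∩ C) − A
7 ∉ ((A ∩ C) − A) and 7 ∈ C, so 7 ∈ ((A ∩ C) − A) ∪ C

Yes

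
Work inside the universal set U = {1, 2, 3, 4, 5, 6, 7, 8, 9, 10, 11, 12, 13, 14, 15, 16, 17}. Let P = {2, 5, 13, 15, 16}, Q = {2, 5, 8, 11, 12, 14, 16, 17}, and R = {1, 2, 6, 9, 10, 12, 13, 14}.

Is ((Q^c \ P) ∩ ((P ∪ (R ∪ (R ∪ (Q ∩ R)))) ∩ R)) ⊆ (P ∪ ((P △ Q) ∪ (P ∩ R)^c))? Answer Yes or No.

Yes

Q^c = {1, 3, 4, 6, 7, 9, 10, 13, 15}
Q^c \ P = {1, 3, 4, 6, 7, 9, 10}
Q ∩ R = {2, 12, 14}
R ∪ (Q ∩ R) = {1, 2, 6, 9, 10, 12, 13, 14}
R ∪ (R ∪ (Q ∩ R)) = {1, 2, 6, 9, 10, 12, 13, 14}
P ∪ (R ∪ (R ∪ (Q ∩ R))) = {1, 2, 5, 6, 9, 10, 12, 13, 14, 15, 16}
(P ∪ (R ∪ (R ∪ (Q ∩ R)))) ∩ R = {1, 2, 6, 9, 10, 12, 13, 14}
(Q^c \ P) ∩ ((P ∪ (R ∪ (R ∪ (Q ∩ R)))) ∩ R) = {1, 6, 9, 10}
P △ Q = {8, 11, 12, 13, 14, 15, 17}
P ∩ R = {2, 13}
(P ∩ R)^c = {1, 3, 4, 5, 6, 7, 8, 9, 10, 11, 12, 14, 15, 16, 17}
(P △ Q) ∪ (P ∩ R)^c = {1, 3, 4, 5, 6, 7, 8, 9, 10, 11, 12, 13, 14, 15, 16, 17}
P ∪ ((P △ Q) ∪ (P ∩ R)^c) = {1, 2, 3, 4, 5, 6, 7, 8, 9, 10, 11, 12, 13, 14, 15, 16, 17}
Every element of {1, 6, 9, 10} is in {1, 2, 3, 4, 5, 6, 7, 8, 9, 10, 11, 12, 13, 14, 15, 16, 17}, so (Q^c \ P) ∩ ((P ∪ (R ∪ (R ∪ (Q ∩ R)))) ∩ R) ⊆ P ∪ ((P △ Q) ∪ (P ∩ R)^c).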